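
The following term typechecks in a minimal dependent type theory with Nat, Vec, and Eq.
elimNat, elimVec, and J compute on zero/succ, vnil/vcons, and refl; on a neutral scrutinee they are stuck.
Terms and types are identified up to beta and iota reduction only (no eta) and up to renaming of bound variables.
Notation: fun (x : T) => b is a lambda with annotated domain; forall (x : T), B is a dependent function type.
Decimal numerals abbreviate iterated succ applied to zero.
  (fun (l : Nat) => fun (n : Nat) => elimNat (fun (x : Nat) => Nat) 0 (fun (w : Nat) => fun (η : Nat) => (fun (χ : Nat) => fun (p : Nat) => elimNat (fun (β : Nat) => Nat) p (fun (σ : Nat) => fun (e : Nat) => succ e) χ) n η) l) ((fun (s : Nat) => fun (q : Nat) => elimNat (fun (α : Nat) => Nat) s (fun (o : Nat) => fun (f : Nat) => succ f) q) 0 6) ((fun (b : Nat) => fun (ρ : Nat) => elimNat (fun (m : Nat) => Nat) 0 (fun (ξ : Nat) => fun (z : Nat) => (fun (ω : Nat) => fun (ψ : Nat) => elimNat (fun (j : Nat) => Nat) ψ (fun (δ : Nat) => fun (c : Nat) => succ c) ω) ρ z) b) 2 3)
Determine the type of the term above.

type:
  Nat


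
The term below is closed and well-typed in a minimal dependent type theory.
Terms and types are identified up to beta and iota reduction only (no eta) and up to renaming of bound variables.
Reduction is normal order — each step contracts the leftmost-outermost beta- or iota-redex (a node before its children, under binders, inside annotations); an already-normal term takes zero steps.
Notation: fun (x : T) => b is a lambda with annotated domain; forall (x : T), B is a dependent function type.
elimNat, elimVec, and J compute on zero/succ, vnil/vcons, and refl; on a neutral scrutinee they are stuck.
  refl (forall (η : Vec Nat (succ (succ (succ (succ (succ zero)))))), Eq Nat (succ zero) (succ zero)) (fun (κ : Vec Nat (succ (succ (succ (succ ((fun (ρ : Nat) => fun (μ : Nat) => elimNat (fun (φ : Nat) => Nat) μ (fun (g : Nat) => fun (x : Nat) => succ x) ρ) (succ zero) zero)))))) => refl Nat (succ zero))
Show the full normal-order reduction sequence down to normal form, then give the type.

normal-order reduction:
  refl (forall (η : Vec Nat (succ (succ (succ (succ (succ zero)))))), Eq Nat (succ zero) (succ zero)) (fun (κ : Vec Nat (succ (succ (succ (succ ((fun (ρ : Nat) => fun (μ : Nat) => elimNat (fun (φ : Nat) => Nat) μ (fun (g : Nat) => fun (x : Nat) => succ x) ρ) (succ zero) zero)))))) => refl Nat (succ zero))
  ~> refl (forall (η : Vec Nat (succ (succ (succ (succ (succ zero)))))), Eq Nat (succ zero) (succ zero)) (fun (κ : Vec Nat (succ (succ (succ (succ ((fun (ρ : Nat) => elimNat (fun (μ : Nat) => Nat) ρ (fun (φ : Nat) => fun (g : Nat) => succ g) (succ zero)) zero)))))) => refl Nat (succ zero))
  ~> refl (forall (η : Vec Nat (succ (succ (succ (succ (succ zero)))))), Eq Nat (succ zero) (succ zero)) (fun (κ : Vec Nat (succ (succ (succ (succ (elimNat (fun (ρ : Nat) => Nat) zero (fun (μ : Nat) => fun (φ : Nat) => succ φ) (succ zero))))))) => refl Nat (succ zero))
  ~> refl (forall (η : Vec Nat (succ (succ (succ (succ (succ zero)))))), Eq Nat (succ zero) (succ zero)) (fun (κ : Vec Nat (succ (succ (succ (succ ((fun (ρ : Nat) => fun (μ : Nat) => succ μ) zero (elimNat (fun (φ : Nat) => Nat) zero (fun (g : Nat) => fun (x : Nat) => succ x) zero))))))) => refl Nat (succ zero))
  ~> refl (forall (η : Vec Nat (succ (succ (succ (succ (succ zero)))))), Eq Nat (succ zero) (succ zero)) (fun (κ : Vec Nat (succ (succ (succ (succ ((fun (ρ : Nat) => succ ρ) (elimNat (fun (μ : Nat) => Nat) zero (fun (φ : Nat) => fun (g : Nat) => succ g) zero))))))) => refl Nat (succ zero))
  ~> refl (forall (η : Vec Nat (succ (succ (succ (succ (succ zero)))))), Eq Nat (succ zero) (succ zero)) (fun (κ : Vec Nat (succ (succ (succ (succ (succ (elimNat (fun (ρ : Nat) => Nat) zero (fun (μ : Nat) => fun (φ : Nat) => succ φ) zero))))))) => refl Nat (succ zero))
  ~> refl (forall (η : Vec Nat (succ (succ (succ (succ (succ zero)))))), Eq Nat (succ zero) (succ zero)) (fun (κ : Vec Nat (succ (succ (succ (succ (succ zero)))))) => refl Nat (succ zero))
the term's type:
  Eq (forall (η : Vec Nat (succ (succ (succ (succ (succ zero)))))), Eq Nat (succ zero) (succ zero)) (fun (κ : Vec Nat (succ (succ (succ (succ (succ zero)))))) => refl Nat (succ zero)) (fun (ρ : Vec Nat (succ (succ (succ (succ (succ zero)))))) => refl Nat (succ zero))


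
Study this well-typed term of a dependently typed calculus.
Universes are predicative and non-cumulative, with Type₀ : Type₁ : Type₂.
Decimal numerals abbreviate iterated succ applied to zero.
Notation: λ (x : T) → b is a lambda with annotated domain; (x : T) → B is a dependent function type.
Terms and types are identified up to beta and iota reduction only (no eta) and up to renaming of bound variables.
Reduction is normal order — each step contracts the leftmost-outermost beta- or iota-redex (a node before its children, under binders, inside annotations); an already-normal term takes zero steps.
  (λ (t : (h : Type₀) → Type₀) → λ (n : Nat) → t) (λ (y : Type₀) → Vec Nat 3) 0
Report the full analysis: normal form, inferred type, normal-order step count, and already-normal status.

resulting normal form:
  λ (t : Type₀) → Vec Nat 3
type:
  (t : Type₀) → Type₀
reduction steps (normal order): 2
already normal: no
first contracted redex: a beta-redex


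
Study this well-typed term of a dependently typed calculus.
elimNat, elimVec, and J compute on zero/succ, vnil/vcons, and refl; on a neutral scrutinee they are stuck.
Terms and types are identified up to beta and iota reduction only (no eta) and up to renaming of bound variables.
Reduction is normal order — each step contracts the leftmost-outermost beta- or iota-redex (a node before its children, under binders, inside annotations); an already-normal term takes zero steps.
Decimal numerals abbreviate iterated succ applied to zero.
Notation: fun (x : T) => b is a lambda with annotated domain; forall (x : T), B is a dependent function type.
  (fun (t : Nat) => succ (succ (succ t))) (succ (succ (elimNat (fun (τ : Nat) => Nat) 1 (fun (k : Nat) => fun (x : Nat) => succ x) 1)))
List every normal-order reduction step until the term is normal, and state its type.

reduction (normal order):
  (fun (t : Nat) => succ (succ (succ t))) (succ (succ (elimNat (fun (τ : Nat) => Nat) 1 (fun (k : Nat) => fun (x : Nat) => succ x) 1)))
  ~> succ (succ (succ (succ (succ (elimNat (fun (t : Nat) => Nat) 1 (fun (τ : Nat) => fun (k : Nat) => succ k) 1)))))
  ~> succ (succ (succ (succ (succ ((fun (t : Nat) => fun (τ : Nat) => succ τ) 0 (elimNat (fun (k : Nat) => Nat) 1 (fun (x : Nat) => fun (j : Nat) => succ j) 0))))))
  ~> succ (succ (succ (succ (succ ((fun (t : Nat) => succ t) (elimNat (fun (τ : Nat) => Nat) 1 (fun (k : Nat) => fun (x : Nat) => succ x) 0))))))
  ~> succ (succ (succ (succ (succ (succ (elimNat (fun (t : Nat) => Nat) 1 (fun (τ : Nat) => fun (k : Nat) => succ k) 0))))))
  ~> 7
type:
  Nat


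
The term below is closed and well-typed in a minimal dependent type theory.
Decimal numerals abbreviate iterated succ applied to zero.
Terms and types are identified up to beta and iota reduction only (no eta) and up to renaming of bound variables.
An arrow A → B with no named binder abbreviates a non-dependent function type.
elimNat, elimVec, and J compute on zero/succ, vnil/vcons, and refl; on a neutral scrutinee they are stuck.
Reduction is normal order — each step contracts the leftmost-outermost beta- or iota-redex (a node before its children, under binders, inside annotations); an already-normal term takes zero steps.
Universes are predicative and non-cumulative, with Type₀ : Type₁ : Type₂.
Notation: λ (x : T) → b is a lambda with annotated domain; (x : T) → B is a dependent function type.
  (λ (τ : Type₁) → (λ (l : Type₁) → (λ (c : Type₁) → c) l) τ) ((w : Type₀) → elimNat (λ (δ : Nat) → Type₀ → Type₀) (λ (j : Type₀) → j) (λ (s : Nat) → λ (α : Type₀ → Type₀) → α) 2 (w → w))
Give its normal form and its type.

reduced normal form:
  (τ : Type₀) → τ → τ
inferred type:
  Type₁
observation: contracting a beta-redex first, the term normalizes in 11 steps.


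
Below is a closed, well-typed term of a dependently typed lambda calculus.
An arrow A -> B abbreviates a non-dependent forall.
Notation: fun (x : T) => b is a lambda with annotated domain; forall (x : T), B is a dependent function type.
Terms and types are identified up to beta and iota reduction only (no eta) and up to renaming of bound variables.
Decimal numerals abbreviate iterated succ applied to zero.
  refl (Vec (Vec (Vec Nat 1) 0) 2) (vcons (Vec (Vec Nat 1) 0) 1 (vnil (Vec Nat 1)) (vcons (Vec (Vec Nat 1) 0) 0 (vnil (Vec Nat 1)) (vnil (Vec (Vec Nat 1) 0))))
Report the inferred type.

type:
  Eq (Vec (Vec (Vec Nat 1) 0) 2) (vcons (Vec (Vec Nat 1) 0) 1 (vnil (Vec Nat 1)) (vcons (Vec (Vec Nat 1) 0) 0 (vnil (Vec Nat 1)) (vnil (Vec (Vec Nat 1) 0)))) (vcons (Vec (Vec Nat 1) 0) 1 (vnil (Vec Nat 1)) (vcons (Vec (Vec Nat 1) 0) 0 (vnil (Vec Nat 1)) (vnil (Vec (Vec Nat 1) 0))))


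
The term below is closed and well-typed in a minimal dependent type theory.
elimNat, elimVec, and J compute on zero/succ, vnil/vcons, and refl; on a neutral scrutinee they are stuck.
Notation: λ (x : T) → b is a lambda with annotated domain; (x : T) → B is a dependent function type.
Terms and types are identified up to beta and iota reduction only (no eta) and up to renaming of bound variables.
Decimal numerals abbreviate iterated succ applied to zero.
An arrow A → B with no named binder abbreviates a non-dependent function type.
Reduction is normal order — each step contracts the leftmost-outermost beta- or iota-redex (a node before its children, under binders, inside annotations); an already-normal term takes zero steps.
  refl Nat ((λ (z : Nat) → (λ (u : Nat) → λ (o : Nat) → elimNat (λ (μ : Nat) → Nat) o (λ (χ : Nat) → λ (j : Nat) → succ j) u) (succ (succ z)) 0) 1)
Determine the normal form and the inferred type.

resulting normal form:
  refl Nat 3
the term's type:
  Eq Nat 3 3
observation: the leftmost-outermost redex is a beta-redex, and normalization takes 13 steps.


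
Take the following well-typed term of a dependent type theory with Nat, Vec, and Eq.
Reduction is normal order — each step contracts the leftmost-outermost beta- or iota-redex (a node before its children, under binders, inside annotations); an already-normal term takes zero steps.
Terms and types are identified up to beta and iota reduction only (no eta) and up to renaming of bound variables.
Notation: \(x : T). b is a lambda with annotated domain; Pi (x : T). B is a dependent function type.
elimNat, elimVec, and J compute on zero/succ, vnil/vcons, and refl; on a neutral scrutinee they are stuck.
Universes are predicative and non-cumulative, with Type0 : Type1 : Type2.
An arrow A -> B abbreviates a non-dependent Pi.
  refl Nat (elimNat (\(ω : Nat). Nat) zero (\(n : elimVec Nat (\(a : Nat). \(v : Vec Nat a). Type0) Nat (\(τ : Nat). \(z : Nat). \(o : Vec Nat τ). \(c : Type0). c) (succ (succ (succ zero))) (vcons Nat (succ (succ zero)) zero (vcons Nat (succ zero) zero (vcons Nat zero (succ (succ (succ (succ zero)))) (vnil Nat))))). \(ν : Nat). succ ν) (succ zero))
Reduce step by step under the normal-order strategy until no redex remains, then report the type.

normal-order reduction sequence:
  refl Nat (elimNat (\(ω : Nat). Nat) zero (\(n : elimVec Nat (\(a : Nat). \(v : Vec Nat a). Type0) Nat (\(τ : Nat). \(z : Nat). \(o : Vec Nat τ). \(c : Type0). c) (succ (succ (succ zero))) (vcons Nat (succ (succ zero)) zero (vcons Nat (succ zero) zero (vcons Nat zero (succ (succ (succ (succ zero)))) (vnil Nat))))). \(ν : Nat). succ ν) (succ zero))
  ~> refl Nat ((\(ω : elimVec Nat (\(n : Nat). \(a : Vec Nat n). Type0) Nat (\(v : Nat). \(τ : Nat). \(z : Vec Nat v). \(o : Type0). o) (succ (succ (succ zero))) (vcons Nat (succ (succ zero)) zero (vcons Nat (succ zero) zero (vcons Nat zero (succ (succ (succ (succ zero)))) (vnil Nat))))). \(c : Nat). succ c) zero (elimNat (\(ν : Nat). Nat) zero (\(k : elimVec Nat (\(θ : Nat). \(α : Vec Nat θ). Type0) Nat (\(h : Nat). \(p : Nat). \(β : Vec Nat h). \(m : Type0). m) (succ (succ (succ zero))) (vcons Nat (succ (succ zero)) zero (vcons Nat (succ zero) zero (vcons Nat zero (succ (succ (succ (succ zero)))) (vnil Nat))))). \(ζ : Nat). succ ζ) zero))
  ~> refl Nat ((\(ω : Nat). succ ω) (elimNat (\(n : Nat). Nat) zero (\(a : elimVec Nat (\(v : Nat). \(τ : Vec Nat v). Type0) Nat (\(z : Nat). \(o : Nat). \(c : Vec Nat z). \(ν : Type0). ν) (succ (succ (succ zero))) (vcons Nat (succ (succ zero)) zero (vcons Nat (succ zero) zero (vcons Nat zero (succ (succ (succ (succ zero)))) (vnil Nat))))). \(k : Nat). succ k) zero))
  ~> refl Nat (succ (elimNat (\(ω : Nat). Nat) zero (\(n : elimVec Nat (\(a : Nat). \(v : Vec Nat a). Type0) Nat (\(τ : Nat). \(z : Nat). \(o : Vec Nat τ). \(c : Type0). c) (succ (succ (succ zero))) (vcons Nat (succ (succ zero)) zero (vcons Nat (succ zero) zero (vcons Nat zero (succ (succ (succ (succ zero)))) (vnil Nat))))). \(ν : Nat). succ ν) zero))
  ~> refl Nat (succ zero)
type:
  Eq Nat (succ zero) (succ zero)


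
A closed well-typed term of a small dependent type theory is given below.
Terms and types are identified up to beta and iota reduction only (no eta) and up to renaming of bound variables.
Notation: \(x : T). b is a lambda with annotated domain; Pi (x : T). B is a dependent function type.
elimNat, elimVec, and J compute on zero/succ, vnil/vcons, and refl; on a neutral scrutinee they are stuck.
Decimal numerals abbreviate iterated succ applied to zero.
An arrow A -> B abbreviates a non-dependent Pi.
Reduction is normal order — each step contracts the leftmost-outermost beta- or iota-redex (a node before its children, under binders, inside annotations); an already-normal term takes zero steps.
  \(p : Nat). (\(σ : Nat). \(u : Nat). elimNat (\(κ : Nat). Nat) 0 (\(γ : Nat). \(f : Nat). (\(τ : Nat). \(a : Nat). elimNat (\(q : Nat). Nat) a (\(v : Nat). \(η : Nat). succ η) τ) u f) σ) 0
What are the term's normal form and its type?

normal form:
  \(p : Nat). \(σ : Nat). 0
inferred type:
  Nat -> Nat -> Nat
observation: the leftmost-outermost redex is a beta-redex, and normalization takes 2 steps.


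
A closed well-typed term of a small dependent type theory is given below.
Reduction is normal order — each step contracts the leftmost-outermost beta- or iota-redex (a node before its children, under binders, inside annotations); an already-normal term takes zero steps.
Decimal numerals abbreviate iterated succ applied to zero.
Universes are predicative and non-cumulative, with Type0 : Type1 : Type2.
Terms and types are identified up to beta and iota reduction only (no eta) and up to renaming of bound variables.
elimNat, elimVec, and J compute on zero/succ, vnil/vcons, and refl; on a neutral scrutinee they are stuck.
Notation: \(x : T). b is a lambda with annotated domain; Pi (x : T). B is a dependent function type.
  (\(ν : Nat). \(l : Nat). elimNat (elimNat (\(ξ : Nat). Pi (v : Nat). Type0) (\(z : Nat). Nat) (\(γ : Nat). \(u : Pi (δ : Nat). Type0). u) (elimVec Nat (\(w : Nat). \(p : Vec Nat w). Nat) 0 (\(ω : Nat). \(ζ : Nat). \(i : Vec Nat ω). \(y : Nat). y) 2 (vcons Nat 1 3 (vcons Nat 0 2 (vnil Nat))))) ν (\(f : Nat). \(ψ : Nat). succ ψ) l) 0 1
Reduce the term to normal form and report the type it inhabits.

reduced normal form:
  1
type:
  Nat


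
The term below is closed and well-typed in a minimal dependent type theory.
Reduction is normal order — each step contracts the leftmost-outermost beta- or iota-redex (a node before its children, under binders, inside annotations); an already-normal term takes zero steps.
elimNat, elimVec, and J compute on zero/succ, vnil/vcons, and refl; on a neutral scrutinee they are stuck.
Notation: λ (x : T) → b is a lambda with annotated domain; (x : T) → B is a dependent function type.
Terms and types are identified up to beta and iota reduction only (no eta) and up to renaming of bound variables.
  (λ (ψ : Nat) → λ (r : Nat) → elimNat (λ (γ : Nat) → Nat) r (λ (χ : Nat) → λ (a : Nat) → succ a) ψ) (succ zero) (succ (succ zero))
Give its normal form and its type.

normal form:
  succ (succ (succ zero))
inferred type:
  Nat
observation: 6 normal-order steps normalize the term, beginning with a beta-redex.


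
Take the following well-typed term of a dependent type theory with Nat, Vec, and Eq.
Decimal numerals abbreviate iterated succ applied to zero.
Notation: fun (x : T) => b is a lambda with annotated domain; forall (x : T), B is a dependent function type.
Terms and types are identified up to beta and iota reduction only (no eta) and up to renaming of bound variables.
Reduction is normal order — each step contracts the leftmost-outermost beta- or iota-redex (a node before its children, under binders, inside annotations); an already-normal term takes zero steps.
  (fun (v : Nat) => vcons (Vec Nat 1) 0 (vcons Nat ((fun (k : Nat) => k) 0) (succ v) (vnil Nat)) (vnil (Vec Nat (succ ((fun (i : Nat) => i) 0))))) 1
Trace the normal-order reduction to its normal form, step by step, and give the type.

normal-order reduction:
  (fun (v : Nat) => vcons (Vec Nat 1) 0 (vcons Nat ((fun (k : Nat) => k) 0) (succ v) (vnil Nat)) (vnil (Vec Nat (succ ((fun (i : Nat) => i) 0))))) 1
  ~> vcons (Vec Nat 1) 0 (vcons Nat ((fun (v : Nat) => v) 0) 2 (vnil Nat)) (vnil (Vec Nat (succ ((fun (k : Nat) => k) 0))))
  ~> vcons (Vec Nat 1) 0 (vcons Nat 0 2 (vnil Nat)) (vnil (Vec Nat (succ ((fun (v : Nat) => v) 0))))
  ~> vcons (Vec Nat 1) 0 (vcons Nat 0 2 (vnil Nat)) (vnil (Vec Nat 1))
the term's type:
  Vec (Vec Nat 1) 1


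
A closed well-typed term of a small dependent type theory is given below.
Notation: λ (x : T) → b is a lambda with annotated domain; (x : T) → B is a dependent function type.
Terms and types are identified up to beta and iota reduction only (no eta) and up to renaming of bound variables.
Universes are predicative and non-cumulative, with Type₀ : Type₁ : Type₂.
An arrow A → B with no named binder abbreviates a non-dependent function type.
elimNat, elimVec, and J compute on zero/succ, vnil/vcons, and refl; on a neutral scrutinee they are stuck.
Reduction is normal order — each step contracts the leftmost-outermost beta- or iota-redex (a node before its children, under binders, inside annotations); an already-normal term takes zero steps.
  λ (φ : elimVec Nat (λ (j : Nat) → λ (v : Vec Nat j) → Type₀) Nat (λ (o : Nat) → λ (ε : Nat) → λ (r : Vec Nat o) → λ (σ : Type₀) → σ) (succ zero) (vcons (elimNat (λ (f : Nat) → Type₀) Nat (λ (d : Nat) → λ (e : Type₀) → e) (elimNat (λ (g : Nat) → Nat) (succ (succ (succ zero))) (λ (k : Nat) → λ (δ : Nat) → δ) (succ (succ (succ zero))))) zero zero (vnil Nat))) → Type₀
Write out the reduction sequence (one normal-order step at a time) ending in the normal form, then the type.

normal-order reduction:
  λ (φ : elimVec Nat (λ (j : Nat) → λ (v : Vec Nat j) → Type₀) Nat (λ (o : Nat) → λ (ε : Nat) → λ (r : Vec Nat o) → λ (σ : Type₀) → σ) (succ zero) (vcons (elimNat (λ (f : Nat) → Type₀) Nat (λ (d : Nat) → λ (e : Type₀) → e) (elimNat (λ (g : Nat) → Nat) (succ (succ (succ zero))) (λ (k : Nat) → λ (δ : Nat) → δ) (succ (succ (succ zero))))) zero zero (vnil Nat))) → Type₀
  ~> λ (φ : (λ (j : Nat) → λ (v : Nat) → λ (o : Vec Nat j) → λ (ε : Type₀) → ε) zero zero (vnil Nat) (elimVec Nat (λ (r : Nat) → λ (σ : Vec Nat r) → Type₀) Nat (λ (f : Nat) → λ (d : Nat) → λ (e : Vec Nat f) → λ (g : Type₀) → g) zero (vnil Nat))) → Type₀
  ~> λ (φ : (λ (j : Nat) → λ (v : Vec Nat zero) → λ (o : Type₀) → o) zero (vnil Nat) (elimVec Nat (λ (ε : Nat) → λ (r : Vec Nat ε) → Type₀) Nat (λ (σ : Nat) → λ (f : Nat) → λ (d : Vec Nat σ) → λ (e : Type₀) → e) zero (vnil Nat))) → Type₀
  ~> λ (φ : (λ (j : Vec Nat zero) → λ (v : Type₀) → v) (vnil Nat) (elimVec Nat (λ (o : Nat) → λ (ε : Vec Nat o) → Type₀) Nat (λ (r : Nat) → λ (σ : Nat) → λ (f : Vec Nat r) → λ (d : Type₀) → d) zero (vnil Nat))) → Type₀
  ~> λ (φ : (λ (j : Type₀) → j) (elimVec Nat (λ (v : Nat) → λ (o : Vec Nat v) → Type₀) Nat (λ (ε : Nat) → λ (r : Nat) → λ (σ : Vec Nat ε) → λ (f : Type₀) → f) zero (vnil Nat))) → Type₀
  ~> λ (φ : elimVec Nat (λ (j : Nat) → λ (v : Vec Nat j) → Type₀) Nat (λ (o : Nat) → λ (ε : Nat) → λ (r : Vec Nat o) → λ (σ : Type₀) → σ) zero (vnil Nat)) → Type₀
  ~> λ (φ : Nat) → Type₀
the term's type:
  Nat → Type₁


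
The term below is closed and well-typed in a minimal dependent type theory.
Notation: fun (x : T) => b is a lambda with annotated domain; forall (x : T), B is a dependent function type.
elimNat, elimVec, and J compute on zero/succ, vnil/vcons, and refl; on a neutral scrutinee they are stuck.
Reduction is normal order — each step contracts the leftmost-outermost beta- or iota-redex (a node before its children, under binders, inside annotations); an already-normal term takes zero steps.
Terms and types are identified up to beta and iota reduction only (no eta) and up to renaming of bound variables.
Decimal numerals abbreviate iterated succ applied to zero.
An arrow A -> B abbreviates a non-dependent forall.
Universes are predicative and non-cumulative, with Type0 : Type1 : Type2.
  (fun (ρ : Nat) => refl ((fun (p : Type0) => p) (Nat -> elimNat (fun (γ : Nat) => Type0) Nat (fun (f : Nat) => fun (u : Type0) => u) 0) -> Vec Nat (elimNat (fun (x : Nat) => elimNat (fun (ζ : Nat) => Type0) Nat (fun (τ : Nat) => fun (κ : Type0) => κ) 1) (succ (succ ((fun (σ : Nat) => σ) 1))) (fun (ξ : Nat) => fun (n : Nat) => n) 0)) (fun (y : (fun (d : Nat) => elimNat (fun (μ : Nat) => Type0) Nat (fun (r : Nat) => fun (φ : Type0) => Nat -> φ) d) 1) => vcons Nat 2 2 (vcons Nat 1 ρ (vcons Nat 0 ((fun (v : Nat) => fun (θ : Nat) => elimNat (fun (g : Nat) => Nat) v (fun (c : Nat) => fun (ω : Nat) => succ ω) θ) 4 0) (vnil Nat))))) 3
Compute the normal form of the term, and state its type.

normal form:
  refl ((Nat -> Nat) -> Vec Nat 3) (fun (ρ : Nat -> Nat) => vcons Nat 2 2 (vcons Nat 1 3 (vcons Nat 0 4 (vnil Nat))))
the term's type:
  Eq ((Nat -> Nat) -> Vec Nat 3) (fun (ρ : Nat -> Nat) => vcons Nat 2 2 (vcons Nat 1 3 (vcons Nat 0 4 (vnil Nat)))) (fun (p : Nat -> Nat) => vcons Nat 2 2 (vcons Nat 1 3 (vcons Nat 0 4 (vnil Nat))))


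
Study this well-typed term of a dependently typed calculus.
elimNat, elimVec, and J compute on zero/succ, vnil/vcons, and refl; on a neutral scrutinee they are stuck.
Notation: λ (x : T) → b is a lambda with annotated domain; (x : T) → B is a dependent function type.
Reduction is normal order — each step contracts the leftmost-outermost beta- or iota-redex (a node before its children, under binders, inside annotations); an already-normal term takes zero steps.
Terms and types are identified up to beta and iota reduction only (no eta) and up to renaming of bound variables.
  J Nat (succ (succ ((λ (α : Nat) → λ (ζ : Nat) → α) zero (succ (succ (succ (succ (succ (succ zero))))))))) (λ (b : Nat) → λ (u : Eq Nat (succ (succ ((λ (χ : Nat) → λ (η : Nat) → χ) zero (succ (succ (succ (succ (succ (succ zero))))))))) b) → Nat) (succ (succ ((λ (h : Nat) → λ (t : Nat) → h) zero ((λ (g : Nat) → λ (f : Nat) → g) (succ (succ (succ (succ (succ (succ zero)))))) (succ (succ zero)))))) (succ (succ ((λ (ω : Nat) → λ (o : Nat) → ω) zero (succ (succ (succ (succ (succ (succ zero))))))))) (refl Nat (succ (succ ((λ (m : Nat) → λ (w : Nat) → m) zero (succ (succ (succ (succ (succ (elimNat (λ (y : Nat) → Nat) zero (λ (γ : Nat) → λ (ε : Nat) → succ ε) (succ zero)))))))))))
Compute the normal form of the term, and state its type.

reduced normal form:
  succ (succ zero)
inferred type:
  Nat


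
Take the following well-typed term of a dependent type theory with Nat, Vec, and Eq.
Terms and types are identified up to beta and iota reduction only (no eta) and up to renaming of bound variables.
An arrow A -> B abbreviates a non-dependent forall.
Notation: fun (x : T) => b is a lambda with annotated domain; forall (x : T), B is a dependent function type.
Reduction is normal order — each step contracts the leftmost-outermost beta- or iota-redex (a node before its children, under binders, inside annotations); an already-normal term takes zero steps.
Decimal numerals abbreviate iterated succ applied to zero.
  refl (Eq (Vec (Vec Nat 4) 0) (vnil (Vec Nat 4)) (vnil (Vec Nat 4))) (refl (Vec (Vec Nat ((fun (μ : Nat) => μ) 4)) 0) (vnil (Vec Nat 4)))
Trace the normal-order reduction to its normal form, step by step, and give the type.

normal-order reduction:
  refl (Eq (Vec (Vec Nat 4) 0) (vnil (Vec Nat 4)) (vnil (Vec Nat 4))) (refl (Vec (Vec Nat ((fun (μ : Nat) => μ) 4)) 0) (vnil (Vec Nat 4)))
  ~> refl (Eq (Vec (Vec Nat 4) 0) (vnil (Vec Nat 4)) (vnil (Vec Nat 4))) (refl (Vec (Vec Nat 4) 0) (vnil (Vec Nat 4)))
the term's type:
  Eq (Eq (Vec (Vec Nat 4) 0) (vnil (Vec Nat 4)) (vnil (Vec Nat 4))) (refl (Vec (Vec Nat 4) 0) (vnil (Vec Nat 4))) (refl (Vec (Vec Nat 4) 0) (vnil (Vec Nat 4)))


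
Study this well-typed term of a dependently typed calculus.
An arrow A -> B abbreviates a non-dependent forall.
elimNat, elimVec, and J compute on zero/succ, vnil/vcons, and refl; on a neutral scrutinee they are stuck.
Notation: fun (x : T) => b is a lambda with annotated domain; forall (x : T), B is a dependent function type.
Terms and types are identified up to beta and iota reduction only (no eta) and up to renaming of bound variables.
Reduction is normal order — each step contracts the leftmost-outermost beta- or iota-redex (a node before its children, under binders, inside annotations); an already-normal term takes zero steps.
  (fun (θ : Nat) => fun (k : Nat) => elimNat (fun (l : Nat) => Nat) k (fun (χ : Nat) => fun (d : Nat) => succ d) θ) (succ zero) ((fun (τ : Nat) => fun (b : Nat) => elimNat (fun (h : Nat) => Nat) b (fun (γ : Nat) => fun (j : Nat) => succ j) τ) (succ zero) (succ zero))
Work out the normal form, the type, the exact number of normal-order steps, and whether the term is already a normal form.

normal form:
  succ (succ (succ zero))
inferred type:
  Nat
normal-order step count: 12
started in normal form: no
first contracted redex: a beta-redex


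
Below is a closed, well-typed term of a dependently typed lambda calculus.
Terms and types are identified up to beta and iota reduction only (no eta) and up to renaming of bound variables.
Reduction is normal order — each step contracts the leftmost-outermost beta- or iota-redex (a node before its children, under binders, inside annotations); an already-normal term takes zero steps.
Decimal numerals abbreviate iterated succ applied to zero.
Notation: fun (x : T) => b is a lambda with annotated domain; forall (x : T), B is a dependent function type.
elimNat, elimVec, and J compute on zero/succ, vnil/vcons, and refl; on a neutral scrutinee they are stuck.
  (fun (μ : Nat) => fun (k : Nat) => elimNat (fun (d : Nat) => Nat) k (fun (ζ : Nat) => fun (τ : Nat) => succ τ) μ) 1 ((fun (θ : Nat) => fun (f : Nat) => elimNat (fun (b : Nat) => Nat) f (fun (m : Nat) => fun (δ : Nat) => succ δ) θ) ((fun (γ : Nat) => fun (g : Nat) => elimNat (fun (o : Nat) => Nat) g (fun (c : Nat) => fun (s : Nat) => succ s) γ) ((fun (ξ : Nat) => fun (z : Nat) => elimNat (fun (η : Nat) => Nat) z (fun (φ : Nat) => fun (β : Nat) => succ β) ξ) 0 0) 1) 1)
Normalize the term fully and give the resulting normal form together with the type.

reduced normal form:
  3
inferred type:
  Nat
observation: the term reaches its normal form after 18 normal-order steps.


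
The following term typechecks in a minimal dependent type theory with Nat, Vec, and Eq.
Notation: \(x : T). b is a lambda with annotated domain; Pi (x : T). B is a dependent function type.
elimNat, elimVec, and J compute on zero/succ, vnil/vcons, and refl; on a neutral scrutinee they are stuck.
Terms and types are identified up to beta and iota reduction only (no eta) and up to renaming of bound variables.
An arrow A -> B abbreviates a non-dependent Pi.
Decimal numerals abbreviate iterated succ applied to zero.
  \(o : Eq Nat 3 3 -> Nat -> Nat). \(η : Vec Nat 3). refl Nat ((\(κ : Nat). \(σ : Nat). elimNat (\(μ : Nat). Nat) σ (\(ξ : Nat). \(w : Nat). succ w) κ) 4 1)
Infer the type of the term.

inferred type:
  (Eq Nat 3 3 -> Nat -> Nat) -> Vec Nat 3 -> Eq Nat 5 5


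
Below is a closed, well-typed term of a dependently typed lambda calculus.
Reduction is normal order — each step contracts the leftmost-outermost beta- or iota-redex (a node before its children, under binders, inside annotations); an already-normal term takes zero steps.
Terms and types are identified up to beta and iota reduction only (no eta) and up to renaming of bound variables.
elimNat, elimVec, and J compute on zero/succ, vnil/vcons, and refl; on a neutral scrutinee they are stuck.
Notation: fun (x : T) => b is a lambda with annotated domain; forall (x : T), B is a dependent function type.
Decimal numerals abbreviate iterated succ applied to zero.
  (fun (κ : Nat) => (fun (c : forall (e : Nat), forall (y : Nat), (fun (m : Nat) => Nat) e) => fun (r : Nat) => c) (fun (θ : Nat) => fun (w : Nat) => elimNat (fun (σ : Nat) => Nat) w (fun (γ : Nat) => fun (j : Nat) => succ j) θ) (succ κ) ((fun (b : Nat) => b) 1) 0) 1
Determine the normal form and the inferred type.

normal form:
  1
inferred type:
  Nat
observation: the first redex contracted is a beta-redex; the normal form is reached in 10 normal-order steps.


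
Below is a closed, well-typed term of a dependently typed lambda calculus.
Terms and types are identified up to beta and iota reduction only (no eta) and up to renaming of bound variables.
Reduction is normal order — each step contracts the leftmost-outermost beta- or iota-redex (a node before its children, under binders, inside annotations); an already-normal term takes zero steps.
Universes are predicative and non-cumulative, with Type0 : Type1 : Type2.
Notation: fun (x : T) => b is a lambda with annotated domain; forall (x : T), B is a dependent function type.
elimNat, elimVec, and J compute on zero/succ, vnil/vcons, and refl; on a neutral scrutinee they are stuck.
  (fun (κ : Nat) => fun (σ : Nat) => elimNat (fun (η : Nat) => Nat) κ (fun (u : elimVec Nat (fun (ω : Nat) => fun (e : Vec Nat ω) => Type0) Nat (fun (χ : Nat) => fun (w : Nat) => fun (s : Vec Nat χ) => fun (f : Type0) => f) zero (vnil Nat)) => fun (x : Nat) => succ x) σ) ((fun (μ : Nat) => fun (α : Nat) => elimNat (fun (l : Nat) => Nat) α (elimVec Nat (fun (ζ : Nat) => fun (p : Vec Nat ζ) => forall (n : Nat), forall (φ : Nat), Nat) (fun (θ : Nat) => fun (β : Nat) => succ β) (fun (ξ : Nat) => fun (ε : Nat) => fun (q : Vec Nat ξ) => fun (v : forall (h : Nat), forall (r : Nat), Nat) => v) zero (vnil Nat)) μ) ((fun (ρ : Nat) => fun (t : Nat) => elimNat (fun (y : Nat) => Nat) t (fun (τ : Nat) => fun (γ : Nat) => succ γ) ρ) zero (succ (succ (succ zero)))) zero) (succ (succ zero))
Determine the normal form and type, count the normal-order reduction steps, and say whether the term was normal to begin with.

resulting normal form:
  succ (succ (succ (succ (succ zero))))
inferred type:
  Nat
steps to reach normal form (normal order): 25
term was already normal: no
first contracted redex: a beta-redex


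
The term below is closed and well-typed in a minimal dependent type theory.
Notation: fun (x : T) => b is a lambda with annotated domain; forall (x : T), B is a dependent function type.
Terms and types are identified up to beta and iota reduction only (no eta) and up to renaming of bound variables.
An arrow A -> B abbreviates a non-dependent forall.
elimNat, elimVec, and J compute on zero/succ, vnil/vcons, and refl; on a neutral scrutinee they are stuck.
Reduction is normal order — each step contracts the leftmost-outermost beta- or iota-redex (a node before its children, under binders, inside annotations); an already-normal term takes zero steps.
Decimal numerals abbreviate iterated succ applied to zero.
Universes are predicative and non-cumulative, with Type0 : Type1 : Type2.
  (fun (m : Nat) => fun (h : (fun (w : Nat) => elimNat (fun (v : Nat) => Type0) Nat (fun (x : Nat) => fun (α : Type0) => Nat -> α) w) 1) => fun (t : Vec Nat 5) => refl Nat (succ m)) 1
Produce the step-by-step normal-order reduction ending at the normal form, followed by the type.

normal-order reduction sequence:
  (fun (m : Nat) => fun (h : (fun (w : Nat) => elimNat (fun (v : Nat) => Type0) Nat (fun (x : Nat) => fun (α : Type0) => Nat -> α) w) 1) => fun (t : Vec Nat 5) => refl Nat (succ m)) 1
  ~> fun (m : (fun (h : Nat) => elimNat (fun (w : Nat) => Type0) Nat (fun (v : Nat) => fun (x : Type0) => Nat -> x) h) 1) => fun (α : Vec Nat 5) => refl Nat 2
  ~> fun (m : elimNat (fun (h : Nat) => Type0) Nat (fun (w : Nat) => fun (v : Type0) => Nat -> v) 1) => fun (x : Vec Nat 5) => refl Nat 2
  ~> fun (m : (fun (h : Nat) => fun (w : Type0) => Nat -> w) 0 (elimNat (fun (v : Nat) => Type0) Nat (fun (x : Nat) => fun (α : Type0) => Nat -> α) 0)) => fun (t : Vec Nat 5) => refl Nat 2
  ~> fun (m : (fun (h : Type0) => Nat -> h) (elimNat (fun (w : Nat) => Type0) Nat (fun (v : Nat) => fun (x : Type0) => Nat -> x) 0)) => fun (α : Vec Nat 5) => refl Nat 2
  ~> fun (m : Nat -> elimNat (fun (h : Nat) => Type0) Nat (fun (w : Nat) => fun (v : Type0) => Nat -> v) 0) => fun (x : Vec Nat 5) => refl Nat 2
  ~> fun (m : Nat -> Nat) => fun (h : Vec Nat 5) => refl Nat 2
type:
  (Nat -> Nat) -> Vec Nat 5 -> Eq Nat 2 2


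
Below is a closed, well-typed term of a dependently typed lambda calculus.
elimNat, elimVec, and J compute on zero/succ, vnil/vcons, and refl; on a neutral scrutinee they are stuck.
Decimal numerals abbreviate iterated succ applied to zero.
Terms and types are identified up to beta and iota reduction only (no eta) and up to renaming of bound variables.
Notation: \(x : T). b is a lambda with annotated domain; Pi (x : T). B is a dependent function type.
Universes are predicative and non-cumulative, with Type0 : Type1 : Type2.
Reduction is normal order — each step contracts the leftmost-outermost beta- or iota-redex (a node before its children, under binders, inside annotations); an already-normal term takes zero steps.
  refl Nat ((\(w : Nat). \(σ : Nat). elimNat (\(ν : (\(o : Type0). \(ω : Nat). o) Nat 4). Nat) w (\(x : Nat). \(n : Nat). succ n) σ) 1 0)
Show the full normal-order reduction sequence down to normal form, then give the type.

normal-order reduction:
  refl Nat ((\(w : Nat). \(σ : Nat). elimNat (\(ν : (\(o : Type0). \(ω : Nat). o) Nat 4). Nat) w (\(x : Nat). \(n : Nat). succ n) σ) 1 0)
  ~> refl Nat ((\(w : Nat). elimNat (\(σ : (\(ν : Type0). \(o : Nat). ν) Nat 4). Nat) 1 (\(ω : Nat). \(x : Nat). succ x) w) 0)
  ~> refl Nat (elimNat (\(w : (\(σ : Type0). \(ν : Nat). σ) Nat 4). Nat) 1 (\(o : Nat). \(ω : Nat). succ ω) 0)
  ~> refl Nat 1
type:
  Eq Nat 1 1


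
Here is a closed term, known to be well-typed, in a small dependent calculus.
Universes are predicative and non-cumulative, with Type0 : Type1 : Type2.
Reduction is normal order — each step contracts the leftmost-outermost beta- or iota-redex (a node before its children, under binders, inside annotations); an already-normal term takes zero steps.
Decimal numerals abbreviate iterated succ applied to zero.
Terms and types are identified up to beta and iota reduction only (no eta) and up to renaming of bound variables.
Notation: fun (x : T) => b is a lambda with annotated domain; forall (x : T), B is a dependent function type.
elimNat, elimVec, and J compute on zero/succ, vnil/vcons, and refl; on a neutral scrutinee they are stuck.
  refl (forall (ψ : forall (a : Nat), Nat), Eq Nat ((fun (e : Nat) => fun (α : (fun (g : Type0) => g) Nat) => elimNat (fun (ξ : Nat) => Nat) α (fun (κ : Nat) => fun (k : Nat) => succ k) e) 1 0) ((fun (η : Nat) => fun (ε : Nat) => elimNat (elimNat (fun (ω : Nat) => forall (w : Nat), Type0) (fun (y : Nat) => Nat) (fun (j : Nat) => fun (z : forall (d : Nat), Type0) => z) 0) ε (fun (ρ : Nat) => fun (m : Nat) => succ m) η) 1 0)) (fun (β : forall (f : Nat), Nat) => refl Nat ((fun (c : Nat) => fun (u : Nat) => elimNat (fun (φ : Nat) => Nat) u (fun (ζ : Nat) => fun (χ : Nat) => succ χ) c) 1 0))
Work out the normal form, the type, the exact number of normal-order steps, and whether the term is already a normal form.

resulting normal form:
  refl (forall (ψ : forall (a : Nat), Nat), Eq Nat 1 1) (fun (e : forall (α : Nat), Nat) => refl Nat 1)
inferred type:
  Eq (forall (ψ : forall (a : Nat), Nat), Eq Nat 1 1) (fun (e : forall (α : Nat), Nat) => refl Nat 1) (fun (g : forall (ξ : Nat), Nat) => refl Nat 1)
steps to reach normal form (normal order): 18
term was already normal: no
first contracted redex: a beta-redex


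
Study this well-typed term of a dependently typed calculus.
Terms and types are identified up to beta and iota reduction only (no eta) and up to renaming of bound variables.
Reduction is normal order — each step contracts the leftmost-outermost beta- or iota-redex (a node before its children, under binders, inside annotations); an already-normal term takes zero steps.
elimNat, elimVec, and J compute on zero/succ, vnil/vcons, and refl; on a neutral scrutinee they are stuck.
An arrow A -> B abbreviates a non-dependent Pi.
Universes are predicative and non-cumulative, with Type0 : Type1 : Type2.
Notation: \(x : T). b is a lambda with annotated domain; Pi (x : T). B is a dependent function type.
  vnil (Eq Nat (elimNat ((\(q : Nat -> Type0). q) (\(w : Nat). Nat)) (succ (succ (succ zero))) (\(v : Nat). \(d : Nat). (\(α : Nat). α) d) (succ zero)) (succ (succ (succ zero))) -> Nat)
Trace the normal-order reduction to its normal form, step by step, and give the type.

normal-order reduction:
  vnil (Eq Nat (elimNat ((\(q : Nat -> Type0). q) (\(w : Nat). Nat)) (succ (succ (succ zero))) (\(v : Nat). \(d : Nat). (\(α : Nat). α) d) (succ zero)) (succ (succ (succ zero))) -> Nat)
  ~> vnil (Eq Nat ((\(q : Nat). \(w : Nat). (\(v : Nat). v) w) zero (elimNat ((\(d : Nat -> Type0). d) (\(α : Nat). Nat)) (succ (succ (succ zero))) (\(ζ : Nat). \(θ : Nat). (\(c : Nat). c) θ) zero)) (succ (succ (succ zero))) -> Nat)
  ~> vnil (Eq Nat ((\(q : Nat). (\(w : Nat). w) q) (elimNat ((\(v : Nat -> Type0). v) (\(d : Nat). Nat)) (succ (succ (succ zero))) (\(α : Nat). \(ζ : Nat). (\(θ : Nat). θ) ζ) zero)) (succ (succ (succ zero))) -> Nat)
  ~> vnil (Eq Nat ((\(q : Nat). q) (elimNat ((\(w : Nat -> Type0). w) (\(v : Nat). Nat)) (succ (succ (succ zero))) (\(d : Nat). \(α : Nat). (\(ζ : Nat). ζ) α) zero)) (succ (succ (succ zero))) -> Nat)
  ~> vnil (Eq Nat (elimNat ((\(q : Nat -> Type0). q) (\(w : Nat). Nat)) (succ (succ (succ zero))) (\(v : Nat). \(d : Nat). (\(α : Nat). α) d) zero) (succ (succ (succ zero))) -> Nat)
  ~> vnil (Eq Nat (succ (succ (succ zero))) (succ (succ (succ zero))) -> Nat)
type:
  Vec (Eq Nat (succ (succ (succ zero))) (succ (succ (succ zero))) -> Nat) zero


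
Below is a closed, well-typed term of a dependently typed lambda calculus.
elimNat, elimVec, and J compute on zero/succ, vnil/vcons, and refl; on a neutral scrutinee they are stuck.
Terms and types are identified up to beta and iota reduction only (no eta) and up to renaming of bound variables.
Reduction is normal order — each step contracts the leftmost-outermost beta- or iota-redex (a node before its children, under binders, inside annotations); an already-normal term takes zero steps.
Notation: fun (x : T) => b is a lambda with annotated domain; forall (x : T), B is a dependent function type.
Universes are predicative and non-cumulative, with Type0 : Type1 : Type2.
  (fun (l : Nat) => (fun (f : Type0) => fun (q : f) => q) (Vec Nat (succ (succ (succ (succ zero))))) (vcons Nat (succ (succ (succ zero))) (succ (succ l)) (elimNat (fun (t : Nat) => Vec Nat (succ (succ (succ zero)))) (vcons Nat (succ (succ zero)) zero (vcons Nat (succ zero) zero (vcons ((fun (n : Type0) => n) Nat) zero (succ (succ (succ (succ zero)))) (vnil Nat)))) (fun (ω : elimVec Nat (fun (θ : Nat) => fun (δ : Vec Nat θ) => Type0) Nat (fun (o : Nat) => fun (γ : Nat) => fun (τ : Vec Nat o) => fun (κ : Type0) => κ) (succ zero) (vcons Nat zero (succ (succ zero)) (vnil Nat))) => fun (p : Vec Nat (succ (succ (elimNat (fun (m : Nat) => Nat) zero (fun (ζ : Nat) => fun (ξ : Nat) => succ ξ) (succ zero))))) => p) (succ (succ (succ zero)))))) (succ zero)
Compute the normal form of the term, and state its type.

normal form:
  vcons Nat (succ (succ (succ zero))) (succ (succ (succ zero))) (vcons Nat (succ (succ zero)) zero (vcons Nat (succ zero) zero (vcons Nat zero (succ (succ (succ (succ zero)))) (vnil Nat))))
the term's type:
  Vec Nat (succ (succ (succ (succ zero))))
observation: the first redex contracted is a beta-redex; the normal form is reached in 14 normal-order steps.
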